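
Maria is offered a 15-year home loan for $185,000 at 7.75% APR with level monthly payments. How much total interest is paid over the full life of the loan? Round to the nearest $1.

Monthly rate = 7.75%/12 = 0.0064583; payment = 185,000 × 0.0064583 / (1 − (1+0.0064583)^−180) = $1,741.36.
Total paid = 180 × $1,741.36 = $313,444.80; interest = $313,444.80 − $185,000 = $128,444.80.

$128,445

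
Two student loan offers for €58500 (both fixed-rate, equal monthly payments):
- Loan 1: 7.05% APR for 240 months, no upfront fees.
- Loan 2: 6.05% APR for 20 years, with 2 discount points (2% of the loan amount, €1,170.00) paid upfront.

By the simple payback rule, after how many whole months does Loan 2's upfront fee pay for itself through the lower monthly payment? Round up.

Loan 1: at 7.05% the monthly rate is 0.0058750, so the payment is 58,500 × 0.0058750 / (1 − 1.0058750^−240) = €455.31.
Loan 2: monthly rate = 6.05%/12 = 0.0050417; payment = 58,500 × 0.0050417 / (1 − (1+0.0050417)^−240) = €420.80.
Monthly savings = €455.31 − €420.80 = €34.51.
Break-even = €1,170.00 / €34.51 = 33.90 → 34 months.

34 months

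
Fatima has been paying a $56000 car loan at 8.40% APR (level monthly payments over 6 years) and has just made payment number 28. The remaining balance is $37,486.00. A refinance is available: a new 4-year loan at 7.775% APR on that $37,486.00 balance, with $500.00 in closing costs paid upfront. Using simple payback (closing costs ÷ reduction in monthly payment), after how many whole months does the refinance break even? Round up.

7 months

Current payment = 56,000 × 8.4%/12 / (1 − (1+0.0070000)^−72) = $992.83.
Refinanced payment = 37,486.00 × 0.0064792 / (1 − (1+0.0064792)^−48) = $911.19.
Monthly savings = $992.83 − $911.19 = $81.64.
Break-even = $500.00 / $81.64 = 6.12 → 7 months.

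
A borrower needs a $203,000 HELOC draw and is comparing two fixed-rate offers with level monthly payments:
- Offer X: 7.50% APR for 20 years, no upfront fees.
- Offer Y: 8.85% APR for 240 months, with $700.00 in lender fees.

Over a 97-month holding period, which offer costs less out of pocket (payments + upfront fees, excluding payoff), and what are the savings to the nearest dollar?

Offer X: monthly rate = 7.5%/12 = 0.0062500; payment = 203,000 × 0.0062500 / (1 − (1+0.0062500)^−240) = $1,635.35.
Offer Y: at 8.85% the monthly rate is 0.0073750, so the payment is 203,000 × 0.0073750 / (1 − 1.0073750^−240) = $1,806.91.
Over 97 months: Offer X costs 97 × $1,635.35 = $158,628.95; Offer Y costs 97 × $1,806.91 + $700.00 = $175,970.27.
Offer X is cheaper by $175,970.27 − $158,628.95 = $17,341.32.

Offer X by $17,341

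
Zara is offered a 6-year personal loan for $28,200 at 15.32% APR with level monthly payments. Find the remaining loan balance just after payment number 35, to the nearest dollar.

With monthly rate i = 15.32%/12 = 0.0127667, the balance after k of n payments is P · [(1+i)^n − (1+i)^k] / [(1+i)^n − 1].
(1+0.0127667)^72 = 2.49273850 and (1+0.0127667)^35 = 1.55893843, so the balance is 28,200 × (2.49273850 − 1.55893843) / (2.49273850 − 1) = $17,640.84.

$17,641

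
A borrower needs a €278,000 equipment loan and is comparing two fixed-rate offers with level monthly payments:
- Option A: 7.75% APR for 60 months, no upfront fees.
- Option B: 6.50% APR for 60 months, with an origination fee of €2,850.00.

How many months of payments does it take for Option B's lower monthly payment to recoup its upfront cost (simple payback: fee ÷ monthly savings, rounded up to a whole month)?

Option A: monthly rate = 7.75%/12 = 0.0064583; payment = 278,000 × 0.0064583 / (1 − (1+0.0064583)^−60) = €5,603.63.
Option B: monthly rate = 6.5%/12 = 0.0054167; payment = 278,000 × 0.0054167 / (1 − (1+0.0054167)^−60) = €5,439.39.
Monthly savings = €5,603.63 − €5,439.39 = €164.24.
Break-even = €2,850.00 / €164.24 = 17.35 → 18 months.

18 months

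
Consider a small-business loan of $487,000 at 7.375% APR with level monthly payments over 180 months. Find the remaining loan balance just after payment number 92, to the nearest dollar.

With monthly rate i = 7.375%/12 = 0.0061458, the balance after k of n payments is P · [(1+i)^n − (1+i)^k] / [(1+i)^n − 1].
(1+0.0061458)^180 = 3.01278364 and (1+0.0061458)^92 = 1.75713787, so the balance is 487,000 × (3.01278364 − 1.75713787) / (3.01278364 − 1) = $303,807.86.

$303,808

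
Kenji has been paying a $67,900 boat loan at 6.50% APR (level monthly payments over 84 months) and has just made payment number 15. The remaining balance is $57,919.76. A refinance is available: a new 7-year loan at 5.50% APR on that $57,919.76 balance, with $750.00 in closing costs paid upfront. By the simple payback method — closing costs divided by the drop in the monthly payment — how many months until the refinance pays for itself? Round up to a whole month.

5 months

Current payment = 67,900 × 6.5%/12 / (1 − (1+0.0054167)^−84) = $1,008.28.
Refinanced payment = 57,919.76 × 0.0045833 / (1 − (1+0.0045833)^−84) = $832.31.
Monthly savings = $1,008.28 − $832.31 = $175.97.
Break-even = $750.00 / $175.97 = 4.26 → 5 months.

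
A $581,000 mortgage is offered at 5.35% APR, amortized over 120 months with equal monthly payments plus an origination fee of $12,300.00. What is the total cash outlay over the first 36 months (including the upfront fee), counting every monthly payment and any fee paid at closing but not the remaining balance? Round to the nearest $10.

At 5.35% the monthly rate is 0.0044583, so the payment is 581,000 × 0.0044583 / (1 − 1.0044583^−120) = $6,262.28.
Total outlay = 36 × $6,262.28 + $12,300.00 = $237,742.08.

$237,740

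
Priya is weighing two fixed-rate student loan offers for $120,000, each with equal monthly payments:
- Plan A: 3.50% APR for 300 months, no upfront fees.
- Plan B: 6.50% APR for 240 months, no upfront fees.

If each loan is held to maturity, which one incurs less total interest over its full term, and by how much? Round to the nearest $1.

Plan A: at 3.50% the monthly rate is 0.0029167, so the payment is 120,000 × 0.0029167 / (1 − 1.0029167^−300) = $600.75.
Total interest on Plan A = 300 × $600.75 − $120,000 = $60,225.00.
Plan B: monthly rate = 6.5%/12 = 0.0054167; payment = 120,000 × 0.0054167 / (1 − (1+0.0054167)^−240) = $894.69.
Total interest on Plan B = 240 × $894.69 − $120,000 = $94,725.60.
Plan A is lower by $34,500.60.

Plan A by $34,501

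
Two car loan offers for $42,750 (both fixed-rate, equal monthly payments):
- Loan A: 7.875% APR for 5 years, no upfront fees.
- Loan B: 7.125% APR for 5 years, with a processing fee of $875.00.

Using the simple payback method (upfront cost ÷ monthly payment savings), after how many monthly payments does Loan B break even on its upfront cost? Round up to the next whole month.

Loan A: monthly rate = 7.875%/12 = 0.0065625; payment = 42,750 × 0.0065625 / (1 − (1+0.0065625)^−60) = $864.26.
Loan B: at 7.125% the monthly rate is 0.0059375, so the payment is 42,750 × 0.0059375 / (1 − 1.0059375^−60) = $849.02.
Monthly savings = $864.26 − $849.02 = $15.24.
Break-even = $875.00 / $15.24 = 57.41 → 58 months.

58 months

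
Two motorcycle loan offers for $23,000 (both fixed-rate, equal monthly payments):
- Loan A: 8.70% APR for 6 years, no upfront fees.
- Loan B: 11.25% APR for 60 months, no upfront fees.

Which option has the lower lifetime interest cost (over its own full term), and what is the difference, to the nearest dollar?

Loan A: monthly rate = 8.7%/12 = 0.0072500; payment = 23,000 × 0.0072500 / (1 − (1+0.0072500)^−72) = $411.17.
Total interest on Loan A = 72 × $411.17 − $23,000 = $6,604.24.
Loan B: monthly rate = 11.25%/12 = 0.0093750; payment = 23,000 × 0.0093750 / (1 − (1+0.0093750)^−60) = $502.95.
Total interest on Loan B = 60 × $502.95 − $23,000 = $7,177.00.
Loan A is lower by $572.76.

Loan A by $573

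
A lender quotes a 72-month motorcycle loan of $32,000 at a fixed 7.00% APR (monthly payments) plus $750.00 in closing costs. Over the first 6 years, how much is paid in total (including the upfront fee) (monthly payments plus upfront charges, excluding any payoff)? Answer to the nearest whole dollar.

$40,031

At 7.00% the monthly rate is 0.0058333, so the payment is 32,000 × 0.0058333 / (1 − 1.0058333^−72) = $545.57.
Total outlay = 72 × $545.57 + $750.00 = $40,031.04.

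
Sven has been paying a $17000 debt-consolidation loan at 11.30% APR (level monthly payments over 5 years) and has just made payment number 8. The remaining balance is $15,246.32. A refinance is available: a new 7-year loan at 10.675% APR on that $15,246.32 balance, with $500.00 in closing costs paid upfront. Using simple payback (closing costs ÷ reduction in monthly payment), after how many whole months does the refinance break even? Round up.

5 months

Current payment = 17,000 × 11.3%/12 / (1 − (1+0.0094167)^−60) = $372.17.
Refinanced payment = 15,246.32 × 0.0088958 / (1 − (1+0.0088958)^−84) = $258.46.
Monthly savings = $372.17 − $258.46 = $113.71.
Break-even = $500.00 / $113.71 = 4.40 → 5 months.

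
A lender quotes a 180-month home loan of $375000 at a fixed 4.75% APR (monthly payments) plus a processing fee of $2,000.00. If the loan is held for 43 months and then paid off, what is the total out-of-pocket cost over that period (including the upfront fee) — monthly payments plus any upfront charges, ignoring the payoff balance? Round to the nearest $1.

$127,425

Monthly rate = 4.75%/12 = 0.0039583; payment = 375,000 × 0.0039583 / (1 − (1+0.0039583)^−180) = $2,916.87.
Total outlay = 43 × $2,916.87 + $2,000.00 = $127,425.41.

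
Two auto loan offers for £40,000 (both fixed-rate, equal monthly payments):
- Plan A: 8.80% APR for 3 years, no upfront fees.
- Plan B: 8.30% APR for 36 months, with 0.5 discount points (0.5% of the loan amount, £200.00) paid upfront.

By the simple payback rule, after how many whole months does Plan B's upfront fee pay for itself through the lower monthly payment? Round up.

Plan A: at 8.80% the monthly rate is 0.0073333, so the payment is 40,000 × 0.0073333 / (1 − 1.0073333^−36) = £1,268.27.
Plan B: at 8.30% the monthly rate is 0.0069167, so the payment is 40,000 × 0.0069167 / (1 − 1.0069167^−36) = £1,259.00.
Monthly savings = £1,268.27 − £1,259.00 = £9.27.
Break-even = £200.00 / £9.27 = 21.57 → 22 months.

22 months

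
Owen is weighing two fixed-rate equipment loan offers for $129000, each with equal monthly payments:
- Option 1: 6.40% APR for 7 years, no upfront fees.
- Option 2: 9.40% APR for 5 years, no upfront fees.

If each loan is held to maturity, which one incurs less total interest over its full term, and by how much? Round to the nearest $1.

Option 1 by $1,792

Option 1: monthly rate = 6.4%/12 = 0.0053333; payment = 129,000 × 0.0053333 / (1 − (1+0.0053333)^−84) = $1,909.34.
Total interest on Option 1 = 84 × $1,909.34 − $129,000 = $31,384.56.
Option 2: at 9.40% the monthly rate is 0.0078333, so the payment is 129,000 × 0.0078333 / (1 − 1.0078333^−60) = $2,702.94.
Total interest on Option 2 = 60 × $2,702.94 − $129,000 = $33,176.40.
Option 1 is lower by $1,791.84.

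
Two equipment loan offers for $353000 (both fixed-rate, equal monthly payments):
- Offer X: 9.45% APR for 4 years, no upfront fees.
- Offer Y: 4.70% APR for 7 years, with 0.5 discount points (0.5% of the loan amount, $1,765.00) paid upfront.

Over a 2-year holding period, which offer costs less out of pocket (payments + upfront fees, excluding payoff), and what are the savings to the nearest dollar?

Offer X: at 9.45% the monthly rate is 0.0078750, so the payment is 353,000 × 0.0078750 / (1 − 1.0078750^−48) = $8,860.04.
Offer Y: monthly rate = 4.7%/12 = 0.0039167; payment = 353,000 × 0.0039167 / (1 − (1+0.0039167)^−84) = $4,939.66.
Over 24 months: Offer X costs 24 × $8,860.04 = $212,640.96; Offer Y costs 24 × $4,939.66 + $1,765.00 = $120,316.84.
Offer Y is cheaper by $212,640.96 − $120,316.84 = $92,324.12.

Offer Y by $92,324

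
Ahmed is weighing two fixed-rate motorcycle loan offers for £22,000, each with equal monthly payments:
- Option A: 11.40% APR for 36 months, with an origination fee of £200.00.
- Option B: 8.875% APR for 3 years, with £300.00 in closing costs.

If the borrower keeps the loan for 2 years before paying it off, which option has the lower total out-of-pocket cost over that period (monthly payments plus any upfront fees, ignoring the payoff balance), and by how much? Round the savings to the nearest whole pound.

Option B by £527

Option A: monthly rate = 11.4%/12 = 0.0095000; payment = 22,000 × 0.0095000 / (1 − (1+0.0095000)^−36) = £724.43.
Option B: monthly rate = 8.875%/12 = 0.0073958; payment = 22,000 × 0.0073958 / (1 − (1+0.0073958)^−36) = £698.31.
Over 24 months: Option A costs 24 × £724.43 + £200.00 = £17,586.32; Option B costs 24 × £698.31 + £300.00 = £17,059.44.
Option B is cheaper by £17,586.32 − £17,059.44 = £526.88.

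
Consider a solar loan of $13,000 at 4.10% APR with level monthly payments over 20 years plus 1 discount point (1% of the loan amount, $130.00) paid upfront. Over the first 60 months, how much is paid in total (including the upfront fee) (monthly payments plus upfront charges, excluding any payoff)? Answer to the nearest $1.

$4,898

Monthly rate = 4.1%/12 = 0.0034167; payment = 13,000 × 0.0034167 / (1 − (1+0.0034167)^−240) = $79.46.
Total outlay = 60 × $79.46 + $130.00 = $4,897.60.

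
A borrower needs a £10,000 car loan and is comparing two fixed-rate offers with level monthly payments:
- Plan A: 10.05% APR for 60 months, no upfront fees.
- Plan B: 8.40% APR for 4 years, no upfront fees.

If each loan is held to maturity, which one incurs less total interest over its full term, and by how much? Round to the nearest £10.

Plan A: monthly rate = 10.05%/12 = 0.0083750; payment = 10,000 × 0.0083750 / (1 − (1+0.0083750)^−60) = £212.72.
Total interest on Plan A = 60 × £212.72 − £10,000 = £2,763.20.
Plan B: at 8.40% the monthly rate is 0.0070000, so the payment is 10,000 × 0.0070000 / (1 − 1.0070000^−48) = £246.01.
Total interest on Plan B = 48 × £246.01 − £10,000 = £1,808.48.
Plan B is lower by £954.72.

Plan B by £950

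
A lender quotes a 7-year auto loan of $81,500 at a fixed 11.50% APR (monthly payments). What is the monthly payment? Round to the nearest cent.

Monthly rate = 11.5%/12 = 0.0095833; payment = 81,500 × 0.0095833 / (1 − (1+0.0095833)^−84) = $1,417.00.

$1,417.00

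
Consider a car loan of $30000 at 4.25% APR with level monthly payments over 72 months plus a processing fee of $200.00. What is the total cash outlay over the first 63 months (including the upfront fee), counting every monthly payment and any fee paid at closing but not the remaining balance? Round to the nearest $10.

At 4.25% the monthly rate is 0.0035417, so the payment is 30,000 × 0.0035417 / (1 − 1.0035417^−72) = $472.78.
Total outlay = 63 × $472.78 + $200.00 = $29,985.14.

$29,990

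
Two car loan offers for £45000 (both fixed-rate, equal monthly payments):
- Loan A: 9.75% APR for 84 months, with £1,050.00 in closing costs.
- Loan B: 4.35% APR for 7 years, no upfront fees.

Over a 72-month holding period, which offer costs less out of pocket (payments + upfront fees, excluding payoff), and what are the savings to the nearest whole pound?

Loan A: monthly rate = 9.75%/12 = 0.0081250; payment = 45,000 × 0.0081250 / (1 − (1+0.0081250)^−84) = £741.25.
Loan B: monthly rate = 4.35%/12 = 0.0036250; payment = 45,000 × 0.0036250 / (1 − (1+0.0036250)^−84) = £622.37.
Over 72 months: Loan A costs 72 × £741.25 + £1,050.00 = £54,420.00; Loan B costs 72 × £622.37 = £44,810.64.
Loan B is cheaper by £54,420.00 − £44,810.64 = £9,609.36.

Loan B by £9,609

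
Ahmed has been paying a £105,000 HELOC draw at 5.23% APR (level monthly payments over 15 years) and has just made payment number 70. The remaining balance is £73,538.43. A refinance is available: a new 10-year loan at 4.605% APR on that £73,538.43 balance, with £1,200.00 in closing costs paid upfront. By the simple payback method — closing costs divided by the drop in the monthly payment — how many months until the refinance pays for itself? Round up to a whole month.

Current payment = 105,000 × 5.23%/12 / (1 − (1+0.0043583)^−180) = £842.97.
Refinanced payment = 73,538.43 × 0.0038375 / (1 − (1+0.0038375)^−120) = £765.87.
Monthly savings = £842.97 − £765.87 = £77.10.
Break-even = £1,200.00 / £77.10 = 15.56 → 16 months.

16 months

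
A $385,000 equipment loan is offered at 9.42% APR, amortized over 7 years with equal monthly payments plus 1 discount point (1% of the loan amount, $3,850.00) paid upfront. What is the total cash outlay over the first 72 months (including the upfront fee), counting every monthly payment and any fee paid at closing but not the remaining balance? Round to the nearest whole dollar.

Monthly rate = 9.42%/12 = 0.0078500; payment = 385,000 × 0.0078500 / (1 − (1+0.0078500)^−84) = $6,276.67.
Total outlay = 72 × $6,276.67 + $3,850.00 = $455,770.24.

$455,770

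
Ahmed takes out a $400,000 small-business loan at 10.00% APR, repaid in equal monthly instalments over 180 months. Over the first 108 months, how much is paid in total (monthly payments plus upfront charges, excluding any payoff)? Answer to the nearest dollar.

Monthly rate = 10%/12 = 0.0083333; payment = 400,000 × 0.0083333 / (1 − (1+0.0083333)^−180) = $4,298.42.
Total outlay = 108 × $4,298.42 = $464,229.36.

$464,229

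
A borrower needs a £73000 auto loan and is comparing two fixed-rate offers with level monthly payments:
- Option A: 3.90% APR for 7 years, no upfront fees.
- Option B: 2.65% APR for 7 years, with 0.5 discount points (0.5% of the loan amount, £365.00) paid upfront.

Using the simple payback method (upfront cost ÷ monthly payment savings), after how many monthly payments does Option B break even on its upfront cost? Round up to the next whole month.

9 months

Option A: monthly rate = 3.9%/12 = 0.0032500; payment = 73,000 × 0.0032500 / (1 − (1+0.0032500)^−84) = £994.47.
Option B: at 2.65% the monthly rate is 0.0022083, so the payment is 73,000 × 0.0022083 / (1 − 1.0022083^−84) = £953.10.
Monthly savings = £994.47 − £953.10 = £41.37.
Break-even = £365.00 / £41.37 = 8.82 → 9 months.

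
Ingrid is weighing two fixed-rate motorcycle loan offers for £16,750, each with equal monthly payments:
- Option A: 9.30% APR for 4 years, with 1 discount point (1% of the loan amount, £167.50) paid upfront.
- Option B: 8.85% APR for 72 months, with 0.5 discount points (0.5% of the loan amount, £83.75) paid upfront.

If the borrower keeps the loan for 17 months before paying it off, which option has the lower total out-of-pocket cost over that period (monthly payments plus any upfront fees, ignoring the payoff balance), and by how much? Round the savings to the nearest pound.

Option B by £2,099

Option A: monthly rate = 9.3%/12 = 0.0077500; payment = 16,750 × 0.0077500 / (1 − (1+0.0077500)^−48) = £419.21.
Option B: monthly rate = 8.85%/12 = 0.0073750; payment = 16,750 × 0.0073750 / (1 − (1+0.0073750)^−72) = £300.68.
Over 17 months: Option A costs 17 × £419.21 + £167.50 = £7,294.07; Option B costs 17 × £300.68 + £83.75 = £5,195.31.
Option B is cheaper by £7,294.07 − £5,195.31 = £2,098.76.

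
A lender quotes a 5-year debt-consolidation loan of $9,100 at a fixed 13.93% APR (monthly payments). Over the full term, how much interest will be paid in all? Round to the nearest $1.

$3,585

Monthly rate = 13.93%/12 = 0.0116083; payment = 9,100 × 0.0116083 / (1 − (1+0.0116083)^−60) = $211.41.
Total paid = 60 × $211.41 = $12,684.60; interest = $12,684.60 − $9,100 = $3,584.60.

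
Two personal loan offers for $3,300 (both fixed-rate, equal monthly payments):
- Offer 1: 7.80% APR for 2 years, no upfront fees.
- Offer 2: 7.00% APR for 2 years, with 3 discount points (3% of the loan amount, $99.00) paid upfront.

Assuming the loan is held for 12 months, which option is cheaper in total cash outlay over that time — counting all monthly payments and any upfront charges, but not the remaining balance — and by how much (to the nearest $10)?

Offer 1 by $80

Offer 1: at 7.80% the monthly rate is 0.0065000, so the payment is 3,300 × 0.0065000 / (1 − 1.0065000^−24) = $148.95.
Offer 2: at 7.00% the monthly rate is 0.0058333, so the payment is 3,300 × 0.0058333 / (1 − 1.0058333^−24) = $147.75.
Over 12 months: Offer 1 costs 12 × $148.95 = $1,787.40; Offer 2 costs 12 × $147.75 + $99.00 = $1,872.00.
Offer 1 is cheaper by $1,872.00 − $1,787.40 = $84.60.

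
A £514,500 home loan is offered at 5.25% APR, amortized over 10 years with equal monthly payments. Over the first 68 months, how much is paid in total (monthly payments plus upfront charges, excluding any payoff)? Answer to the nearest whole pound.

Monthly rate = 5.25%/12 = 0.0043750; payment = 514,500 × 0.0043750 / (1 − (1+0.0043750)^−120) = £5,520.16.
Total outlay = 68 × £5,520.16 = £375,370.88.

£375,371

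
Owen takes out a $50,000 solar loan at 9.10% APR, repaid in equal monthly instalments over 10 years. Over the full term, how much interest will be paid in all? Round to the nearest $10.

$26,330

At 9.10% the monthly rate is 0.0075833, so the payment is 50,000 × 0.0075833 / (1 − 1.0075833^−120) = $636.09.
Total paid = 120 × $636.09 = $76,330.80; interest = $76,330.80 − $50,000 = $26,330.80.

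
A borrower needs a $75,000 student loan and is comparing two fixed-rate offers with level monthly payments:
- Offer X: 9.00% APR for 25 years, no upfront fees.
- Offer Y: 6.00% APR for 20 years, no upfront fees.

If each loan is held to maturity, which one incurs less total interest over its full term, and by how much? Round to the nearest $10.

Offer Y by $59,860

Offer X: at 9.00% the monthly rate is 0.0075000, so the payment is 75,000 × 0.0075000 / (1 − 1.0075000^−300) = $629.40.
Total interest on Offer X = 300 × $629.40 − $75,000 = $113,820.00.
Offer Y: monthly rate = 6%/12 = 0.0050000; payment = 75,000 × 0.0050000 / (1 − (1+0.0050000)^−240) = $537.32.
Total interest on Offer Y = 240 × $537.32 − $75,000 = $53,956.80.
Offer Y is lower by $59,863.20.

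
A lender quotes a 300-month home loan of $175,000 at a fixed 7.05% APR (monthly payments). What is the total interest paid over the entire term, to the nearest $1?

At 7.05% the monthly rate is 0.0058750, so the payment is 175,000 × 0.0058750 / (1 − 1.0058750^−300) = $1,242.45.
Total paid = 300 × $1,242.45 = $372,735.00; interest = $372,735.00 − $175,000 = $197,735.00.

$197,735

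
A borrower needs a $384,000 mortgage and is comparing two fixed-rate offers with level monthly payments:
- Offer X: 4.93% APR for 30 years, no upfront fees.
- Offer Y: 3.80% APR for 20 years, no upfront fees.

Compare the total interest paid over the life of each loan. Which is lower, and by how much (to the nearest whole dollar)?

Offer X: monthly rate = 4.93%/12 = 0.0041083; payment = 384,000 × 0.0041083 / (1 − (1+0.0041083)^−360) = $2,045.00.
Total interest on Offer X = 360 × $2,045.00 − $384,000 = $352,200.00.
Offer Y: at 3.80% the monthly rate is 0.0031667, so the payment is 384,000 × 0.0031667 / (1 − 1.0031667^−240) = $2,286.70.
Total interest on Offer Y = 240 × $2,286.70 − $384,000 = $164,808.00.
Offer Y is lower by $187,392.00.

Offer Y by $187,392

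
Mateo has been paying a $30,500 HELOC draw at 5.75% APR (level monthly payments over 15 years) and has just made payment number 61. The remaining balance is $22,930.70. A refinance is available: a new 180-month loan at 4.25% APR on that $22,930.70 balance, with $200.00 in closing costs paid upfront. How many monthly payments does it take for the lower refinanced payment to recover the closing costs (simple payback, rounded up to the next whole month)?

Current payment = 30,500 × 5.75%/12 / (1 − (1+0.0047917)^−180) = $253.28.
Refinanced payment = 22,930.70 × 0.0035417 / (1 − (1+0.0035417)^−180) = $172.50.
Monthly savings = $253.28 − $172.50 = $80.78.
Break-even = $200.00 / $80.78 = 2.48 → 3 months.

3 months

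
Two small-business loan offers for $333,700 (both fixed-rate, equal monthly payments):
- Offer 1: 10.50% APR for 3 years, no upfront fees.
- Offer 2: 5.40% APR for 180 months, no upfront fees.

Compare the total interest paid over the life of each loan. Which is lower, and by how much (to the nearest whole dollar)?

Offer 1 by $97,149

Offer 1: at 10.50% the monthly rate is 0.0087500, so the payment is 333,700 × 0.0087500 / (1 − 1.0087500^−36) = $10,846.07.
Total interest on Offer 1 = 36 × $10,846.07 − $333,700 = $56,758.52.
Offer 2: at 5.40% the monthly rate is 0.0045000, so the payment is 333,700 × 0.0045000 / (1 − 1.0045000^−180) = $2,708.93.
Total interest on Offer 2 = 180 × $2,708.93 − $333,700 = $153,907.40.
Offer 1 is lower by $97,148.88.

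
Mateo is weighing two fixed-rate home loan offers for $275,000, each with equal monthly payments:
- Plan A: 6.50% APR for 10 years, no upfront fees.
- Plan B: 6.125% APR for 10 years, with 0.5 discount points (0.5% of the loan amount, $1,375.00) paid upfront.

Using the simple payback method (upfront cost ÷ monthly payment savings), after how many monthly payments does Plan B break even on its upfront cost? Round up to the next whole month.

Plan A: at 6.50% the monthly rate is 0.0054167, so the payment is 275,000 × 0.0054167 / (1 − 1.0054167^−120) = $3,122.57.
Plan B: at 6.125% the monthly rate is 0.0051042, so the payment is 275,000 × 0.0051042 / (1 − 1.0051042^−120) = $3,070.35.
Monthly savings = $3,122.57 − $3,070.35 = $52.22.
Break-even = $1,375.00 / $52.22 = 26.33 → 27 months.

27 months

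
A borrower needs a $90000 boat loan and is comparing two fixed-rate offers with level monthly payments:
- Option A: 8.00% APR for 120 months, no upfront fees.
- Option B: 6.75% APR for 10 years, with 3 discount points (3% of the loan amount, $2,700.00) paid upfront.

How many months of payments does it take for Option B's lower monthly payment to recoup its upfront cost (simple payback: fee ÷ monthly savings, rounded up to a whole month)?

Option A: at 8.00% the monthly rate is 0.0066667, so the payment is 90,000 × 0.0066667 / (1 − 1.0066667^−120) = $1,091.95.
Option B: monthly rate = 6.75%/12 = 0.0056250; payment = 90,000 × 0.0056250 / (1 − (1+0.0056250)^−120) = $1,033.42.
Monthly savings = $1,091.95 − $1,033.42 = $58.53.
Break-even = $2,700.00 / $58.53 = 46.13 → 47 months.

47 months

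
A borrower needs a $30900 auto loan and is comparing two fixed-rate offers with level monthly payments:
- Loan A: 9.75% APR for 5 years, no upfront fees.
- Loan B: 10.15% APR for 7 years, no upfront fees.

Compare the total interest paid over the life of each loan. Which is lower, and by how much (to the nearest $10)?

Loan A by $4,130

Loan A: monthly rate = 9.75%/12 = 0.0081250; payment = 30,900 × 0.0081250 / (1 − (1+0.0081250)^−60) = $652.74.
Total interest on Loan A = 60 × $652.74 − $30,900 = $8,264.40.
Loan B: at 10.15% the monthly rate is 0.0084583, so the payment is 30,900 × 0.0084583 / (1 − 1.0084583^−84) = $515.37.
Total interest on Loan B = 84 × $515.37 − $30,900 = $12,391.08.
Loan A is lower by $4,126.68.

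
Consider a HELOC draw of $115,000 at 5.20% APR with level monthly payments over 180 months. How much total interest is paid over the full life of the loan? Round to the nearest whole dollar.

Monthly rate = 5.2%/12 = 0.0043333; payment = 115,000 × 0.0043333 / (1 − (1+0.0043333)^−180) = $921.44.
Total paid = 180 × $921.44 = $165,859.20; interest = $165,859.20 − $115,000 = $50,859.20.

$50,859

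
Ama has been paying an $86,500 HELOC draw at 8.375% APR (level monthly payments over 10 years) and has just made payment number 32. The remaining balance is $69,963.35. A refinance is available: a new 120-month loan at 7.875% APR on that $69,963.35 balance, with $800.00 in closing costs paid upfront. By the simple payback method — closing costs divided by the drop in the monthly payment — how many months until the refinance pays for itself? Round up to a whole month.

Current payment = 86,500 × 8.375%/12 / (1 − (1+0.0069792)^−120) = $1,066.70.
Refinanced payment = 69,963.35 × 0.0065625 / (1 − (1+0.0065625)^−120) = $844.23.
Monthly savings = $1,066.70 − $844.23 = $222.47.
Break-even = $800.00 / $222.47 = 3.60 → 4 months.

4 months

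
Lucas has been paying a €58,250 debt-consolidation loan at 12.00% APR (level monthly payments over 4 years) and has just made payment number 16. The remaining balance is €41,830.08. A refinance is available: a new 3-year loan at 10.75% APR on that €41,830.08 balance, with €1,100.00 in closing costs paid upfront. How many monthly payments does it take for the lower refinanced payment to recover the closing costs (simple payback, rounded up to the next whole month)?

7 months

Current payment = 58,250 × 12%/12 / (1 − (1+0.0100000)^−48) = €1,533.95.
Refinanced payment = 41,830.08 × 0.0089583 / (1 − (1+0.0089583)^−36) = €1,364.52.
Monthly savings = €1,533.95 − €1,364.52 = €169.43.
Break-even = €1,100.00 / €169.43 = 6.49 → 7 months.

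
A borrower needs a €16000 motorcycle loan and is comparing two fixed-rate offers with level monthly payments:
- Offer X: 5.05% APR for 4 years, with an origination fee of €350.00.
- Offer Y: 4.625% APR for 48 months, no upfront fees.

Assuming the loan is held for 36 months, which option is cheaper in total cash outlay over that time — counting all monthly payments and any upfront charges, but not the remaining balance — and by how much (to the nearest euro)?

Offer Y by €461

Offer X: monthly rate = 5.05%/12 = 0.0042083; payment = 16,000 × 0.0042083 / (1 − (1+0.0042083)^−48) = €368.83.
Offer Y: at 4.625% the monthly rate is 0.0038542, so the payment is 16,000 × 0.0038542 / (1 − 1.0038542^−48) = €365.76.
Over 36 months: Offer X costs 36 × €368.83 + €350.00 = €13,627.88; Offer Y costs 36 × €365.76 = €13,167.36.
Offer Y is cheaper by €13,627.88 − €13,167.36 = €460.52.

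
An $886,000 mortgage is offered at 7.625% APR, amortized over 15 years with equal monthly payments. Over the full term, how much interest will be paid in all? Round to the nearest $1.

Monthly rate = 7.625%/12 = 0.0063542; payment = 886,000 × 0.0063542 / (1 − (1+0.0063542)^−180) = $8,276.39.
Total paid = 180 × $8,276.39 = $1,489,750.20; interest = $1,489,750.20 − $886,000 = $603,750.20.

$603,750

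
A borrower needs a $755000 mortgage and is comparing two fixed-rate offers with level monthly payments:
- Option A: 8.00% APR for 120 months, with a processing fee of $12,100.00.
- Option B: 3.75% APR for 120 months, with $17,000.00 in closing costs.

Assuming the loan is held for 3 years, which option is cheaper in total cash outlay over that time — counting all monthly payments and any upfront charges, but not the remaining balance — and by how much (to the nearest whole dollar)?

Option B by $52,902

Option A: monthly rate = 8%/12 = 0.0066667; payment = 755,000 × 0.0066667 / (1 − (1+0.0066667)^−120) = $9,160.23.
Option B: at 3.75% the monthly rate is 0.0031250, so the payment is 755,000 × 0.0031250 / (1 − 1.0031250^−120) = $7,554.62.
Over 36 months: Option A costs 36 × $9,160.23 + $12,100.00 = $341,868.28; Option B costs 36 × $7,554.62 + $17,000.00 = $288,966.32.
Option B is cheaper by $341,868.28 − $288,966.32 = $52,901.96.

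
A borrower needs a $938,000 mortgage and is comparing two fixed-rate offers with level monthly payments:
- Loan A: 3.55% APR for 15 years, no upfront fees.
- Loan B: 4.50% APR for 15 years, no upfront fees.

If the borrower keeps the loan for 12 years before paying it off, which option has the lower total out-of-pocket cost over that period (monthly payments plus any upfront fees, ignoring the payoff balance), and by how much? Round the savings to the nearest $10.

Loan A: monthly rate = 3.55%/12 = 0.0029583; payment = 938,000 × 0.0029583 / (1 − (1+0.0029583)^−180) = $6,728.65.
Loan B: monthly rate = 4.5%/12 = 0.0037500; payment = 938,000 × 0.0037500 / (1 − (1+0.0037500)^−180) = $7,175.64.
Over 144 months: Loan A costs 144 × $6,728.65 = $968,925.60; Loan B costs 144 × $7,175.64 = $1,033,292.16.
Loan A is cheaper by $1,033,292.16 − $968,925.60 = $64,366.56.

Loan A by $64,370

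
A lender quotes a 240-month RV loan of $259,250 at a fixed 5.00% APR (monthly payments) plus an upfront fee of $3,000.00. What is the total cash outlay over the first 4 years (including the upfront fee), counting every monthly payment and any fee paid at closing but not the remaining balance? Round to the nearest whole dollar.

$85,125

At 5.00% the monthly rate is 0.0041667, so the payment is 259,250 × 0.0041667 / (1 − 1.0041667^−240) = $1,710.94.
Total outlay = 48 × $1,710.94 + $3,000.00 = $85,125.12.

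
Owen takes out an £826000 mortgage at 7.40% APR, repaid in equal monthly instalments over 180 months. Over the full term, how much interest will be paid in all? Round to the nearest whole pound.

At 7.40% the monthly rate is 0.0061667, so the payment is 826,000 × 0.0061667 / (1 − 1.0061667^−180) = £7,610.26.
Total paid = 180 × £7,610.26 = £1,369,846.80; interest = £1,369,846.80 − £826,000 = £543,846.80.

£543,847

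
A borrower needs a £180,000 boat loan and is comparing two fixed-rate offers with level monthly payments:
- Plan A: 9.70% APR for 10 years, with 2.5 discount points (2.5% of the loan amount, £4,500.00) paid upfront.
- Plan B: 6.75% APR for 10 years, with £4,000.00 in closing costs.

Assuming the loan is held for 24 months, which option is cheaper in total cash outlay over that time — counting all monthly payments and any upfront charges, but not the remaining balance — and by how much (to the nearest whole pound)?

Plan B by £7,270

Plan A: at 9.70% the monthly rate is 0.0080833, so the payment is 180,000 × 0.0080833 / (1 − 1.0080833^−120) = £2,348.91.
Plan B: at 6.75% the monthly rate is 0.0056250, so the payment is 180,000 × 0.0056250 / (1 − 1.0056250^−120) = £2,066.83.
Over 24 months: Plan A costs 24 × £2,348.91 + £4,500.00 = £60,873.84; Plan B costs 24 × £2,066.83 + £4,000.00 = £53,603.92.
Plan B is cheaper by £60,873.84 − £53,603.92 = £7,269.92.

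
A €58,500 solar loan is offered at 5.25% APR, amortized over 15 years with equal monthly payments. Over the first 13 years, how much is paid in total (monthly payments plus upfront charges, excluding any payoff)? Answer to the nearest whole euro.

Monthly rate = 5.25%/12 = 0.0043750; payment = 58,500 × 0.0043750 / (1 − (1+0.0043750)^−180) = €470.27.
Total outlay = 156 × €470.27 = €73,362.12.

€73,362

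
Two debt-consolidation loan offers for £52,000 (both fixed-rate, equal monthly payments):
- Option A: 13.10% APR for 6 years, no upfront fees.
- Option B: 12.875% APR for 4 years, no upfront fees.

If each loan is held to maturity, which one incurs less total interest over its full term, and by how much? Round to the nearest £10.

Option A: monthly rate = 13.1%/12 = 0.0109167; payment = 52,000 × 0.0109167 / (1 − (1+0.0109167)^−72) = £1,046.60.
Total interest on Option A = 72 × £1,046.60 − £52,000 = £23,355.20.
Option B: at 12.875% the monthly rate is 0.0107292, so the payment is 52,000 × 0.0107292 / (1 − 1.0107292^−48) = £1,391.81.
Total interest on Option B = 48 × £1,391.81 − £52,000 = £14,806.88.
Option B is lower by £8,548.32.

Option B by £8,550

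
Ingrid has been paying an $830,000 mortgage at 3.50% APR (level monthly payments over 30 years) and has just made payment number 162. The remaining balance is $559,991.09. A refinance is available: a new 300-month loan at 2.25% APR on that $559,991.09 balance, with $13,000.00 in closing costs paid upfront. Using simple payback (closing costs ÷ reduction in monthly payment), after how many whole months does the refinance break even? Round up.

11 months

Current payment = 830,000 × 3.5%/12 / (1 − (1+0.0029167)^−360) = $3,727.07.
Refinanced payment = 559,991.09 × 0.0018750 / (1 − (1+0.0018750)^−300) = $2,442.29.
Monthly savings = $3,727.07 − $2,442.29 = $1,284.78.
Break-even = $13,000.00 / $1,284.78 = 10.12 → 11 months.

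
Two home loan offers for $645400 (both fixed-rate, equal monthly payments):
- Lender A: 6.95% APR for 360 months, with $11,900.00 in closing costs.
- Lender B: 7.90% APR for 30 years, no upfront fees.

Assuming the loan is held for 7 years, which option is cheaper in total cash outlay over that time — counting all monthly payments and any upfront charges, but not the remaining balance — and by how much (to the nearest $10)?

Lender A: at 6.95% the monthly rate is 0.0057917, so the payment is 645,400 × 0.0057917 / (1 − 1.0057917^−360) = $4,272.21.
Lender B: at 7.90% the monthly rate is 0.0065833, so the payment is 645,400 × 0.0065833 / (1 − 1.0065833^−360) = $4,690.80.
Over 84 months: Lender A costs 84 × $4,272.21 + $11,900.00 = $370,765.64; Lender B costs 84 × $4,690.80 = $394,027.20.
Lender A is cheaper by $394,027.20 − $370,765.64 = $23,261.56.

Lender A by $23,260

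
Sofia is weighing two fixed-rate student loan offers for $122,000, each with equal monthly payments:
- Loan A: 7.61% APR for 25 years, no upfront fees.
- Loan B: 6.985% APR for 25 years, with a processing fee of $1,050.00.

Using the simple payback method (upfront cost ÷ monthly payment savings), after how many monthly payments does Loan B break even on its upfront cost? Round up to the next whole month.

Loan A: at 7.61% the monthly rate is 0.0063417, so the payment is 122,000 × 0.0063417 / (1 − 1.0063417^−300) = $910.32.
Loan B: monthly rate = 6.985%/12 = 0.0058208; payment = 122,000 × 0.0058208 / (1 − (1+0.0058208)^−300) = $861.10.
Monthly savings = $910.32 − $861.10 = $49.22.
Break-even = $1,050.00 / $49.22 = 21.33 → 22 months.

22 months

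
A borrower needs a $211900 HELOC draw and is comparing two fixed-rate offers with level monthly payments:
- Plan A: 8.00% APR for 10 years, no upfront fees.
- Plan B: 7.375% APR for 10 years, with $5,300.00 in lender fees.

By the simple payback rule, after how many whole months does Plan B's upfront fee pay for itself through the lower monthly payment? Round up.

Plan A: monthly rate = 8%/12 = 0.0066667; payment = 211,900 × 0.0066667 / (1 − (1+0.0066667)^−120) = $2,570.93.
Plan B: monthly rate = 7.375%/12 = 0.0061458; payment = 211,900 × 0.0061458 / (1 − (1+0.0061458)^−120) = $2,501.49.
Monthly savings = $2,570.93 − $2,501.49 = $69.44.
Break-even = $5,300.00 / $69.44 = 76.32 → 77 months.

77 months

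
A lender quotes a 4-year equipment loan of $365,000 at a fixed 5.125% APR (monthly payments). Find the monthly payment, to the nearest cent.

At 5.125% the monthly rate is 0.0042708, so the payment is 365,000 × 0.0042708 / (1 − 1.0042708^−48) = $8,426.38.

$8,426.38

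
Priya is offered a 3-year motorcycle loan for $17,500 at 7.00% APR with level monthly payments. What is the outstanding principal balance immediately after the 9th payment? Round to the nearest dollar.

$13,462

With monthly rate i = 7%/12 = 0.0058333, the balance after k of n payments is P · [(1+i)^n − (1+i)^k] / [(1+i)^n − 1].
(1+0.0058333)^36 = 1.23292559 and (1+0.0058333)^9 = 1.05374182, so the balance is 17,500 × (1.23292559 − 1.05374182) / (1.23292559 − 1) = $13,462.31.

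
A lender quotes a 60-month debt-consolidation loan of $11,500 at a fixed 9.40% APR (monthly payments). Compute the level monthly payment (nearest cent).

$240.96

At 9.40% the monthly rate is 0.0078333, so the payment is 11,500 × 0.0078333 / (1 − 1.0078333^−60) = $240.96.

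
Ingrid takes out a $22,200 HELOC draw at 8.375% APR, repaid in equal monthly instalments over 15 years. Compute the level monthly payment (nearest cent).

At 8.375% the monthly rate is 0.0069792, so the payment is 22,200 × 0.0069792 / (1 − 1.0069792^−180) = $216.99.

$216.99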